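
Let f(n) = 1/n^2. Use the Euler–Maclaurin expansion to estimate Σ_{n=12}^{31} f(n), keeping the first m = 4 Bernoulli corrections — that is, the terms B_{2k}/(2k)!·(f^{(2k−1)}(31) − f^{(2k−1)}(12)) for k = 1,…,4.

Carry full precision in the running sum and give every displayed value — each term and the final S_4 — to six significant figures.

The integral term ∫_12^31 1/x^2 dx = 0.0510753.
Endpoint term: (f(12) + f(31))/2 = (0.00694444 + 0.00104058)/2 = 0.00399251.
So far: 0.0550678.
k=1: B_{2}/(2)! × [f^{(1)}(31) − f^{(1)}(12)] = 1/12 × (-6.71344e-05 − (-0.00115741)) = 9.08561e-05.
After k=1: 0.0551586.
k=2: B_{4}/(4)! × [f^{(3)}(31) − f^{(3)}(12)] = −1/720 × (-8.38306e-07 − (-9.64506e-05)) = -1.32795e-07.
After k=2: 0.0551585.
k=3: B_{6}/(6)! × [f^{(5)}(31) − f^{(5)}(12)] = 1/30240 × (-2.61698e-08 − (-2.00939e-05)) = 6.63615e-10.
After k=3: 0.0551585.
k=4: B_{8}/(8)! × [f^{(7)}(31) − f^{(7)}(12)] = −1/1209600 × (-1.52498e-09 − (-7.81429e-06)) = -6.45896e-12.

S_4 ≈ 0.0551585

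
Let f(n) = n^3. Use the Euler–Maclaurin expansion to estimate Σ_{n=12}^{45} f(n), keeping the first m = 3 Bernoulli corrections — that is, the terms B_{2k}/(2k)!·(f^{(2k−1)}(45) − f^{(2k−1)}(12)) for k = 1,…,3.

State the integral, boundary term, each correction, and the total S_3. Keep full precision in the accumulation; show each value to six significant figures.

∫_12^45 x^3 dx evaluates to 1.01997e+06.
½[f(12) + f(45)] = ½[1728.00 + 91125.0] = 46426.5.
Integral + boundary = 1.06640e+06.
Order-1 term: 1/12 · (6075.00 − 432.000) = 470.250.
Running total after k=1: 1.06687e+06.
Order-2 term: −1/720 · (6.00000 − 6.00000) = 0.00000.
Running total after k=2: 1.06687e+06.
Order-3 term: 1/30240 · (0.00000 − 0.00000) = 0.00000.

S_3 ≈ 1.06687e+06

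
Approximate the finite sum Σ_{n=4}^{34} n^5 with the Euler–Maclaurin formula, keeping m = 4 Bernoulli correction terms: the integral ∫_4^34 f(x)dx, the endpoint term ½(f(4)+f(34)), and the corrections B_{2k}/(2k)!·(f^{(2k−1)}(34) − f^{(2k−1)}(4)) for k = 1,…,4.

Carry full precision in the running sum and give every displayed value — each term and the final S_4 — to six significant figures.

S_4 ≈ 2.80742e+08

Integral: ∫_4^34 x^5 dx = 2.57467e+08.
Endpoint term: (f(4) + f(34))/2 = (1024.00 + 4.54354e+07)/2 = 2.27182e+07.
Running total after boundary: 2.80185e+08.
Correction k=1: B_{2}/2! · (f^{(1)}(34) − f^{(1)}(4)) = 1/12 · (6.68168e+06 − 1280.00) = 556700.
Partial sum through k=1: 2.80742e+08.
Correction k=2: B_{4}/4! · (f^{(3)}(34) − f^{(3)}(4)) = −1/720 · (69360.0 − 960.000) = -95.0000.
Partial sum through k=2: 2.80742e+08.
Correction k=3: B_{6}/6! · (f^{(5)}(34) − f^{(5)}(4)) = 1/30240 · (120.000 − 120.000) = 0.00000.
Partial sum through k=3: 2.80742e+08.
Correction k=4: B_{8}/8! · (f^{(7)}(34) − f^{(7)}(4)) = −1/1209600 · (0.00000 − 0.00000) = 0.00000.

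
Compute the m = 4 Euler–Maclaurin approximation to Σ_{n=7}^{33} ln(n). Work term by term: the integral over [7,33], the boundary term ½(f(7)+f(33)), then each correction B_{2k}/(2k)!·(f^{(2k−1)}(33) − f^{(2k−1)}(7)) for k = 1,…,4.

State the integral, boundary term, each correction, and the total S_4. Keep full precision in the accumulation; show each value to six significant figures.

S_4 ≈ 78.4752

The integral term ∫_7^33 ln(x) dx = 75.7634.
Boundary: ½(f(7) + f(33)) = ½(1.94591 + 3.49651) = 2.72121.
Integral + boundary = 78.4846.
Order-1 term: 1/12 · (0.0303030 − 0.142857) = -0.00937951.
Running total after k=1: 78.4752.
Order-2 term: −1/720 · (5.56529e-05 − 0.00583090) = 8.02118e-06.
Running total after k=2: 78.4752.
Order-3 term: 1/30240 · (6.13256e-07 − 0.00142798) = -4.72012e-08.
Running total after k=3: 78.4752.
Order-4 term: −1/1209600 · (1.68941e-08 − 0.000874271) = 7.22763e-10.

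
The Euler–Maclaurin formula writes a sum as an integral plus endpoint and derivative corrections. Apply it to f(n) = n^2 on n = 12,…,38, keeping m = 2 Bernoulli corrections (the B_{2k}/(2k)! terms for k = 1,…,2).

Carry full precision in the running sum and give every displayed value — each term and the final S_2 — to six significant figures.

∫_12^38 x^2 dx evaluates to 17714.7.
Endpoint term: (f(12) + f(38))/2 = (144.000 + 1444.00)/2 = 794.000.
Integral + boundary = 18508.7.
k=1: B_{2}/(2)! × [f^{(1)}(38) − f^{(1)}(12)] = 1/12 × (76.0000 − 24.0000) = 4.33333.
After k=1: 18513.0.
k=2: B_{4}/(4)! × [f^{(3)}(38) − f^{(3)}(12)] = −1/720 × (0.00000 − 0.00000) = 0.00000.

S_2 ≈ 18513.0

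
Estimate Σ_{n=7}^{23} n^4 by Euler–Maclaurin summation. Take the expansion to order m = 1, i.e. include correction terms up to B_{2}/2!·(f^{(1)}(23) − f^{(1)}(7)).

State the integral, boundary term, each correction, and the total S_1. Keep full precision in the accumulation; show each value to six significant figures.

∫_7^23 x^4 dx evaluates to 1.28391e+06.
Boundary: ½(f(7) + f(23)) = ½(2401.00 + 279841) = 141121.
Integral + boundary = 1.42503e+06.
Order-1 term: 1/12 · (48668.0 − 1372.00) = 3941.33.

S_1 ≈ 1.42897e+06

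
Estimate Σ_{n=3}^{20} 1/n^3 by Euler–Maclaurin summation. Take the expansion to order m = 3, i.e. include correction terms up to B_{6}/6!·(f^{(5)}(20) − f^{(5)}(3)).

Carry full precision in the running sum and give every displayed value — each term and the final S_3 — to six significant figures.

S_3 ≈ 0.0758698

Integral: ∫_3^20 1/x^3 dx = 0.0543056.
½[f(3) + f(20)] = ½[0.0370370 + 0.000125000] = 0.0185810.
So far: 0.0728866.
Correction k=1: B_{2}/2! · (f^{(1)}(20) − f^{(1)}(3)) = 1/12 · (-1.87500e-05 − (-0.0370370)) = 0.00308486.
After k=1: 0.0759714.
Correction k=2: B_{4}/4! · (f^{(3)}(20) − f^{(3)}(3)) = −1/720 · (-9.37500e-07 − (-0.0823045)) = -0.000114311.
After k=2: 0.0758571.
Correction k=3: B_{6}/6! · (f^{(5)}(20) − f^{(5)}(3)) = 1/30240 · (-9.84375e-08 − (-0.384088)) = 1.27013e-05.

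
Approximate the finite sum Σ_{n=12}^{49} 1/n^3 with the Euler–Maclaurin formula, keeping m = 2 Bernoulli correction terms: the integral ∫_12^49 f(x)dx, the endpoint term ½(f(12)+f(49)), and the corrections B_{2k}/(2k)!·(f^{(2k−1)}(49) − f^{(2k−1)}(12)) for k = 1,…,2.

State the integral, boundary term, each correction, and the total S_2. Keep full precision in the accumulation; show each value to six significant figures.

∫_12^49 1/x^3 dx evaluates to 0.00326398.
½[f(12) + f(49)] = ½[0.000578704 + 8.49986e-06] = 0.000293602.
Integral + boundary = 0.00355758.
Correction k=1: B_{2}/2! · (f^{(1)}(49) − f^{(1)}(12)) = 1/12 · (-5.20400e-07 − (-0.000144676)) = 1.20130e-05.
Partial sum through k=1: 0.00356959.
Correction k=2: B_{4}/4! · (f^{(3)}(49) − f^{(3)}(12)) = −1/720 · (-4.33486e-09 − (-2.00939e-05)) = -2.79021e-08.

S_2 ≈ 0.00356956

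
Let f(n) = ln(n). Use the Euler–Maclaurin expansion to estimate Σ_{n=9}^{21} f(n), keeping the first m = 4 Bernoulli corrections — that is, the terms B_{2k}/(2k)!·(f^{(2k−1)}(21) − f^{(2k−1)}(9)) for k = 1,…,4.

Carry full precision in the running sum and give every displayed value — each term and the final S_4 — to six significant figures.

Integral: ∫_9^21 ln(x) dx = 32.1599.
Boundary: ½(f(9) + f(21)) = ½(2.19722 + 3.04452) = 2.62087.
Running total after boundary: 34.7808.
Correction k=1: B_{2}/2! · (f^{(1)}(21) − f^{(1)}(9)) = 1/12 · (0.0476190 − 0.111111) = -0.00529101.
After k=1: 34.7755.
Correction k=2: B_{4}/4! · (f^{(3)}(21) − f^{(3)}(9)) = −1/720 · (0.000215959 − 0.00274348) = 3.51045e-06.
After k=2: 34.7755.
Correction k=3: B_{6}/6! · (f^{(5)}(21) − f^{(5)}(9)) = 1/30240 · (5.87645e-06 − 0.000406442) = -1.32462e-08.
After k=3: 34.7755.
Correction k=4: B_{8}/8! · (f^{(7)}(21) − f^{(7)}(9)) = −1/1209600 · (3.99758e-07 − 0.000150534) = 1.24119e-10.

S_4 ≈ 34.7755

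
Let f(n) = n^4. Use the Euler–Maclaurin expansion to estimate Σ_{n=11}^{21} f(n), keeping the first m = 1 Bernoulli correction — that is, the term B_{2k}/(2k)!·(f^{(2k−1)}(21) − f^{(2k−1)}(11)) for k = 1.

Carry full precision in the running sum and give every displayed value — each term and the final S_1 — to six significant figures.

S_1 ≈ 891814

Integral: ∫_11^21 x^4 dx = 784610.
Endpoint term: (f(11) + f(21))/2 = (14641.0 + 194481)/2 = 104561.
Running total after boundary: 889171.
Correction k=1: B_{2}/2! · (f^{(1)}(21) − f^{(1)}(11)) = 1/12 · (37044.0 − 5324.00) = 2643.33.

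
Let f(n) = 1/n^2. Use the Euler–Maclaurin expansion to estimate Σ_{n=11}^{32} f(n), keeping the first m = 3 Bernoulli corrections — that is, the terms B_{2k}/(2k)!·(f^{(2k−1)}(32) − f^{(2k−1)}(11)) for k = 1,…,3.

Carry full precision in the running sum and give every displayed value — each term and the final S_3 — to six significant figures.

S_3 ≈ 0.0643995

Integral: ∫_11^32 1/x^2 dx = 0.0596591.
Endpoint term: (f(11) + f(32))/2 = (0.00826446 + 0.000976562)/2 = 0.00462051.
So far: 0.0642796.
Order-1 term: 1/12 · (-6.10352e-05 − (-0.00150263)) = 0.000120133.
Partial sum through k=1: 0.0643997.
Order-2 term: −1/720 · (-7.15256e-07 − (-0.000149021)) = -2.05980e-07.
Partial sum through k=2: 0.0643995.
Order-3 term: 1/30240 · (-2.09548e-08 − (-3.69474e-05)) = 1.22111e-09.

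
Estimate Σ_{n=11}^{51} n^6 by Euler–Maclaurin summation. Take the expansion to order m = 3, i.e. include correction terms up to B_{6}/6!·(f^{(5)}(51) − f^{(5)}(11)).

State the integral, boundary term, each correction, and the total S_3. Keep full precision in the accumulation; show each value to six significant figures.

∫_11^51 x^6 dx evaluates to 1.28199e+11.
Endpoint term: (f(11) + f(51))/2 = (1.77156e+06 + 1.75963e+10)/2 = 8.79903e+09.
So far: 1.36998e+11.
Order-1 term: 1/12 · (2.07015e+09 − 966306) = 1.72432e+08.
Running total after k=1: 1.37170e+11.
Order-2 term: −1/720 · (1.59181e+07 − 159720) = -21886.7.
Running total after k=2: 1.37170e+11.
Order-3 term: 1/30240 · (36720.0 − 7920.00) = 0.952381.

S_3 ≈ 1.37170e+11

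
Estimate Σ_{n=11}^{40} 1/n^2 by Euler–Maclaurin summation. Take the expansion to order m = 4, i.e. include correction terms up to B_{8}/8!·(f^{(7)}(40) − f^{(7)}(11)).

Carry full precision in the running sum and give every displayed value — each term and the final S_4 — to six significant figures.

S_4 ≈ 0.0704762

Integral: ∫_11^40 1/x^2 dx = 0.0659091.
Endpoint term: (f(11) + f(40))/2 = (0.00826446 + 0.000625000)/2 = 0.00444473.
Integral + boundary = 0.0703538.
Correction k=1: B_{2}/2! · (f^{(1)}(40) − f^{(1)}(11)) = 1/12 · (-3.12500e-05 − (-0.00150263)) = 0.000122615.
After k=1: 0.0704764.
Correction k=2: B_{4}/4! · (f^{(3)}(40) − f^{(3)}(11)) = −1/720 · (-2.34375e-07 − (-0.000149021)) = -2.06648e-07.
After k=2: 0.0704762.
Correction k=3: B_{6}/6! · (f^{(5)}(40) − f^{(5)}(11)) = 1/30240 · (-4.39453e-09 − (-3.69474e-05)) = 1.22166e-09.
After k=3: 0.0704762.
Correction k=4: B_{8}/8! · (f^{(7)}(40) − f^{(7)}(11)) = −1/1209600 · (-1.53809e-10 − (-1.70996e-05)) = -1.41365e-11.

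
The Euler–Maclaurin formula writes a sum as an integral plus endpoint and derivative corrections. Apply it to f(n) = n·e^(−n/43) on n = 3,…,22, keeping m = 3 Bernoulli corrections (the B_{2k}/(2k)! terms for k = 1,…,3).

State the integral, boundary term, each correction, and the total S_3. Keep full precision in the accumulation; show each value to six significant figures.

The integral term ∫_3^22 x·e^(−x/43) dx = 169.049.
½[f(3) + f(22)] = ½[2.79783 + 13.1894] = 7.99362.
Running total after boundary: 177.042.
Order-1 term: 1/12 · (0.292788 − 0.867545) = -0.0478964.
Running total after k=1: 176.995.
Order-2 term: −1/720 · (0.000806829 − 0.00147797) = 9.32141e-07.
Running total after k=2: 176.995.
Order-3 term: 1/30240 · (7.87078e-07 − 1.34491e-06) = -1.84469e-11.

S_3 ≈ 176.995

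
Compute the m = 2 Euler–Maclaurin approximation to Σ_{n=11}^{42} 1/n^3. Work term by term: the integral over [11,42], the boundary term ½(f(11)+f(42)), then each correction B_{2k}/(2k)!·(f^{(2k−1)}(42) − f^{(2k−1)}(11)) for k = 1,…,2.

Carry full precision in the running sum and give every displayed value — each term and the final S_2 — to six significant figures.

The integral term ∫_11^42 1/x^3 dx = 0.00384878.
½[f(11) + f(42)] = ½[0.000751315 + 1.34975e-05] = 0.000382406.
Integral + boundary = 0.00423119.
Order-1 term: 1/12 · (-9.64104e-07 − (-0.000204904)) = 1.69950e-05.
Running total after k=1: 0.00424819.
Order-2 term: −1/720 · (-1.09309e-08 − (-3.38684e-05)) = -4.70243e-08.

S_2 ≈ 0.00424814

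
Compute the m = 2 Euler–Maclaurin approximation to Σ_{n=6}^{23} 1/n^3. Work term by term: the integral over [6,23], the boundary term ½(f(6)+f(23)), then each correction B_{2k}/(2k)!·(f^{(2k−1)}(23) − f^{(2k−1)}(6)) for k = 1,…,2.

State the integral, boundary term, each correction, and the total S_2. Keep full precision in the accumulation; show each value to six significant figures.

S_2 ≈ 0.0154898

∫_6^23 1/x^3 dx evaluates to 0.0129437.
Endpoint term: (f(6) + f(23))/2 = (0.00462963 + 8.21895e-05)/2 = 0.00235591.
Integral + boundary = 0.0152996.
k=1: B_{2}/(2)! × [f^{(1)}(23) − f^{(1)}(6)] = 1/12 × (-1.07204e-05 − (-0.00231481)) = 0.000192008.
Partial sum through k=1: 0.0154916.
k=2: B_{4}/(4)! × [f^{(3)}(23) − f^{(3)}(6)] = −1/720 × (-4.05307e-07 − (-0.00128601)) = -1.78556e-06.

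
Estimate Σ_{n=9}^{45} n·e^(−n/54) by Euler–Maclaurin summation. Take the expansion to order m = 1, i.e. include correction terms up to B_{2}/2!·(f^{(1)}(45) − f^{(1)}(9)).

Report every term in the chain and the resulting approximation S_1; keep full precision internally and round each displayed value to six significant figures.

The integral term ∫_9^45 x·e^(−x/54) dx = 556.369.
Endpoint term: (f(9) + f(45))/2 = (7.61834 + 19.5569)/2 = 13.5876.
So far: 569.956.
k=1: B_{2}/(2)! × [f^{(1)}(45) − f^{(1)}(9)] = 1/12 × (0.0724330 − 0.705401) = -0.0527474.

S_1 ≈ 569.904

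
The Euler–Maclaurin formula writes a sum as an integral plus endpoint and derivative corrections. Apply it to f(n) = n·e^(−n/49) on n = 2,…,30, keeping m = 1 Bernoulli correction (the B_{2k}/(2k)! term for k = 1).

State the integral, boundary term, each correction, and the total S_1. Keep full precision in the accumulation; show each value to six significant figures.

S_1 ≈ 309.492

The integral term ∫_2^30 x·e^(−x/49) dx = 300.459.
Boundary: ½(f(2) + f(30)) = ½(1.92001 + 16.2640) = 9.09199.
So far: 309.551.
k=1: B_{2}/(2)! × [f^{(1)}(30) − f^{(1)}(2)] = 1/12 × (0.210215 − 0.920822) = -0.0592172.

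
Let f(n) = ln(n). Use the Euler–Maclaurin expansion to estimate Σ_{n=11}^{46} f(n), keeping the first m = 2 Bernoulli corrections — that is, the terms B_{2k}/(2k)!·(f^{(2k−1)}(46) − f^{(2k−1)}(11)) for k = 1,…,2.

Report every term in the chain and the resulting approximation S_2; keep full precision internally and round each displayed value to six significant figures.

The integral term ∫_11^46 ln(x) dx = 114.741.
Endpoint term: (f(11) + f(46))/2 = (2.39790 + 3.82864)/2 = 3.11327.
Running total after boundary: 117.854.
k=1: B_{2}/(2)! × [f^{(1)}(46) − f^{(1)}(11)] = 1/12 × (0.0217391 − 0.0909091) = -0.00576416.
After k=1: 117.848.
k=2: B_{4}/(4)! × [f^{(3)}(46) − f^{(3)}(11)] = −1/720 × (2.05474e-05 − 0.00150263) = 2.05845e-06.

S_2 ≈ 117.848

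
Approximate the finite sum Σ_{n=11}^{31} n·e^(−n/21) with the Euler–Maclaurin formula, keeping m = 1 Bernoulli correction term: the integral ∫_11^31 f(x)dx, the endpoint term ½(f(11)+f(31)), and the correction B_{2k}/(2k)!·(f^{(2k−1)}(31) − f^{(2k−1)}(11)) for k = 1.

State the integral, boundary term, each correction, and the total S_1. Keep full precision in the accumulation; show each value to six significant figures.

S_1 ≈ 155.236

∫_11^31 x·e^(−x/21) dx evaluates to 148.470.
Boundary: ½(f(11) + f(31)) = ½(6.51486 + 7.08370) = 6.79928.
So far: 155.269.
Order-1 term: 1/12 · (-0.108813 − 0.282029) = -0.0325701.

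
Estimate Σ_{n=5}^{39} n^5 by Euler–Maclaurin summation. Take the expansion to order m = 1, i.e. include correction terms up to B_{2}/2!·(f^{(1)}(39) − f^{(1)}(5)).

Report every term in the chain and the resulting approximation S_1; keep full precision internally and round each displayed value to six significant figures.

Integral: ∫_5^39 x^5 dx = 5.86455e+08.
Endpoint term: (f(5) + f(39))/2 = (3125.00 + 9.02242e+07)/2 = 4.51137e+07.
So far: 6.31568e+08.
Order-1 term: 1/12 · (1.15672e+07 − 3125.00) = 963673.

S_1 ≈ 6.32532e+08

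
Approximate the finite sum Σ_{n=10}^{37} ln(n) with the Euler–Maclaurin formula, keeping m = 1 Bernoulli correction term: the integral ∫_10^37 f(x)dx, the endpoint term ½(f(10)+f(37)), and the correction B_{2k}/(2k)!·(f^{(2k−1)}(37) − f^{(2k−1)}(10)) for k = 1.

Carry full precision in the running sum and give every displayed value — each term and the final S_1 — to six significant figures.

S_1 ≈ 86.5288

The integral term ∫_10^37 ln(x) dx = 83.5781.
Endpoint term: (f(10) + f(37))/2 = (2.30259 + 3.61092)/2 = 2.95675.
So far: 86.5349.
k=1: B_{2}/(2)! × [f^{(1)}(37) − f^{(1)}(10)] = 1/12 × (0.0270270 − 0.100000) = -0.00608108.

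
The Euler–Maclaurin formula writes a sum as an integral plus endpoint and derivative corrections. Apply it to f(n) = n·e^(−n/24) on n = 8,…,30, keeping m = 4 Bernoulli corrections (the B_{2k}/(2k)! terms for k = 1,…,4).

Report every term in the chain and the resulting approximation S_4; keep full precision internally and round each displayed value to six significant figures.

S_4 ≈ 186.104

The integral term ∫_8^30 x·e^(−x/24) dx = 178.986.
Boundary: ½(f(8) + f(30)) = ½(5.73225 + 8.59514) = 7.16370.
So far: 186.150.
k=1: B_{2}/(2)! × [f^{(1)}(30) − f^{(1)}(8)] = 1/12 × (-0.0716262 − 0.477688) = -0.0457761.
After k=1: 186.104.
k=2: B_{4}/(4)! × [f^{(3)}(30) − f^{(3)}(8)] = −1/720 × (0.000870457 − 0.00331727) = 3.39836e-06.
After k=2: 186.104.
k=3: B_{6}/(6)! × [f^{(5)}(30) − f^{(5)}(8)] = 1/30240 × (3.23831e-06 − 1.00785e-05) = -2.26198e-10.
After k=3: 186.104.
k=4: B_{8}/(8)! × [f^{(7)}(30) − f^{(7)}(8)] = −1/1209600 × (8.62050e-09 − 2.49963e-08) = 1.35382e-14.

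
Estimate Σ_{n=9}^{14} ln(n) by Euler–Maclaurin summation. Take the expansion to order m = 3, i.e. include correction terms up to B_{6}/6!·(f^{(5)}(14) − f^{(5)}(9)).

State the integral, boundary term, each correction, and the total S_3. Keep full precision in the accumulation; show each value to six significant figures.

∫_9^14 ln(x) dx evaluates to 12.1718.
Endpoint term: (f(9) + f(14))/2 = (2.19722 + 2.63906)/2 = 2.41814.
Running total after boundary: 14.5899.
Correction k=1: B_{2}/2! · (f^{(1)}(14) − f^{(1)}(9)) = 1/12 · (0.0714286 − 0.111111) = -0.00330688.
After k=1: 14.5866.
Correction k=2: B_{4}/4! · (f^{(3)}(14) − f^{(3)}(9)) = −1/720 · (0.000728863 − 0.00274348) = 2.79809e-06.
After k=2: 14.5866.
Correction k=3: B_{6}/6! · (f^{(5)}(14) − f^{(5)}(9)) = 1/30240 · (4.46243e-05 − 0.000406442) = -1.19649e-08.

S_3 ≈ 14.5866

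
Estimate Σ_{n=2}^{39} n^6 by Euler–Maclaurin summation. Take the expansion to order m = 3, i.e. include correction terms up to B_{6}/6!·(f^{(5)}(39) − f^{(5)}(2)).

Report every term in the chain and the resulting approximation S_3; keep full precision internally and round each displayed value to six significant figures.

S_3 ≈ 2.14089e+10

The integral term ∫_2^39 x^6 dx = 1.96044e+10.
Boundary: ½(f(2) + f(39)) = ½(64.0000 + 3.51874e+09) = 1.75937e+09.
So far: 2.13638e+10.
k=1: B_{2}/(2)! × [f^{(1)}(39) − f^{(1)}(2)] = 1/12 × (5.41345e+08 − 192.000) = 4.51121e+07.
Partial sum through k=1: 2.14089e+10.
k=2: B_{4}/(4)! × [f^{(3)}(39) − f^{(3)}(2)] = −1/720 × (7.11828e+06 − 960.000) = -9885.17.
Partial sum through k=2: 2.14089e+10.
k=3: B_{6}/(6)! × [f^{(5)}(39) − f^{(5)}(2)] = 1/30240 × (28080.0 − 1440.00) = 0.880952.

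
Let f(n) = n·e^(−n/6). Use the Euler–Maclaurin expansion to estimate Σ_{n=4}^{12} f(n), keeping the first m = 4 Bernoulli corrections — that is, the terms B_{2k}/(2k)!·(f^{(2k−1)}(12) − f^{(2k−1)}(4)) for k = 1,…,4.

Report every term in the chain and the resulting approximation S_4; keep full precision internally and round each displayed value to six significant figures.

Integral: ∫_4^12 x·e^(−x/6) dx = 16.1888.
Boundary: ½(f(4) + f(12)) = ½(2.05367 + 1.62402) = 1.83885.
Integral + boundary = 18.0277.
Order-1 term: 1/12 · (-0.135335 − 0.171139) = -0.0255395.
Running total after k=1: 18.0021.
Order-2 term: −1/720 · (0.00375931 − 0.0332770) = 4.09968e-05.
Running total after k=2: 18.0022.
Order-3 term: 1/30240 · (0.000313276 − 0.00171667) = -4.64086e-08.
Running total after k=3: 18.0022.
Order-4 term: −1/1209600 · (1.45035e-05 − 6.96940e-05) = 4.56270e-11.

S_4 ≈ 18.0022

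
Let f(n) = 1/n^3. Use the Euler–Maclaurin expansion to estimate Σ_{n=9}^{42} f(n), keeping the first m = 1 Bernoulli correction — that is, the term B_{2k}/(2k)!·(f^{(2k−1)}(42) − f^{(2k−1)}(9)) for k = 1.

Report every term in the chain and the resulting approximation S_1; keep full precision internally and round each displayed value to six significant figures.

S_1 ≈ 0.00662004

The integral term ∫_9^42 1/x^3 dx = 0.00588939.
Endpoint term: (f(9) + f(42))/2 = (0.00137174 + 1.34975e-05)/2 = 0.000692620.
Integral + boundary = 0.00658201.
k=1: B_{2}/(2)! × [f^{(1)}(42) − f^{(1)}(9)] = 1/12 × (-9.64104e-07 − (-0.000457247)) = 3.80236e-05.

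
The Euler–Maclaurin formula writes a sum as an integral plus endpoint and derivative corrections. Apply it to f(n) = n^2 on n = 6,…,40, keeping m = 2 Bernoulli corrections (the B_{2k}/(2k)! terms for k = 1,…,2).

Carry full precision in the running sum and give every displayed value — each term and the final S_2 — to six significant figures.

The integral term ∫_6^40 x^2 dx = 21261.3.
Endpoint term: (f(6) + f(40))/2 = (36.0000 + 1600.00)/2 = 818.000.
Integral + boundary = 22079.3.
Correction k=1: B_{2}/2! · (f^{(1)}(40) − f^{(1)}(6)) = 1/12 · (80.0000 − 12.0000) = 5.66667.
Partial sum through k=1: 22085.0.
Correction k=2: B_{4}/4! · (f^{(3)}(40) − f^{(3)}(6)) = −1/720 · (0.00000 − 0.00000) = 0.00000.

S_2 ≈ 22085.0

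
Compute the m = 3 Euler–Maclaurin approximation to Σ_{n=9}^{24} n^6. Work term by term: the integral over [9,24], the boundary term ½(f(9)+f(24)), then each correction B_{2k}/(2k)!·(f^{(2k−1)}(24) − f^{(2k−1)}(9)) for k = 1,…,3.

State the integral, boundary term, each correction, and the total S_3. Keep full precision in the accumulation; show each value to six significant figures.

The integral term ∫_9^24 x^6 dx = 6.54527e+08.
Boundary: ½(f(9) + f(24)) = ½(531441 + 1.91103e+08) = 9.58172e+07.
Running total after boundary: 7.50344e+08.
k=1: B_{2}/(2)! × [f^{(1)}(24) − f^{(1)}(9)] = 1/12 × (4.77757e+07 − 354294) = 3.95179e+06.
After k=1: 7.54296e+08.
k=2: B_{4}/(4)! × [f^{(3)}(24) − f^{(3)}(9)] = −1/720 × (1.65888e+06 − 87480.0) = -2182.50.
After k=2: 7.54294e+08.
k=3: B_{6}/(6)! × [f^{(5)}(24) − f^{(5)}(9)] = 1/30240 × (17280.0 − 6480.00) = 0.357143.

S_3 ≈ 7.54294e+08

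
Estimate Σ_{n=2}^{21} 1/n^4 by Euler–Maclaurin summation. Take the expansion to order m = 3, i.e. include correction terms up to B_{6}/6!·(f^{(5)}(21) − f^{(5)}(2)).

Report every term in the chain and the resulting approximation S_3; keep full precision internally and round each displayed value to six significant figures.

S_3 ≈ 0.0824318

∫_2^21 1/x^4 dx evaluates to 0.0416307.
½[f(2) + f(21)] = ½[0.0625000 + 5.14189e-06] = 0.0312526.
So far: 0.0728832.
Correction k=1: B_{2}/2! · (f^{(1)}(21) − f^{(1)}(2)) = 1/12 · (-9.79408e-07 − (-0.125000)) = 0.0104166.
After k=1: 0.0832998.
Correction k=2: B_{4}/4! · (f^{(3)}(21) − f^{(3)}(2)) = −1/720 · (-6.66264e-08 − (-0.937500)) = -0.00130208.
After k=2: 0.0819977.
Correction k=3: B_{6}/6! · (f^{(5)}(21) − f^{(5)}(2)) = 1/30240 · (-8.46049e-09 − (-13.1250)) = 0.000434028.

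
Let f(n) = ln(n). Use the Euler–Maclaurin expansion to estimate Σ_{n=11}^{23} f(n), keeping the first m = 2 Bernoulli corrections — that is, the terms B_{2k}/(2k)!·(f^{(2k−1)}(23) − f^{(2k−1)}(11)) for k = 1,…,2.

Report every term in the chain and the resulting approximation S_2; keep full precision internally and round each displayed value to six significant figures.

S_2 ≈ 36.5023

∫_11^23 ln(x) dx evaluates to 33.7395.
½[f(11) + f(23)] = ½[2.39790 + 3.13549] = 2.76669.
Running total after boundary: 36.5062.
Order-1 term: 1/12 · (0.0434783 − 0.0909091) = -0.00395257.
Running total after k=1: 36.5023.
Order-2 term: −1/720 · (0.000164379 − 0.00150263) = 1.85868e-06.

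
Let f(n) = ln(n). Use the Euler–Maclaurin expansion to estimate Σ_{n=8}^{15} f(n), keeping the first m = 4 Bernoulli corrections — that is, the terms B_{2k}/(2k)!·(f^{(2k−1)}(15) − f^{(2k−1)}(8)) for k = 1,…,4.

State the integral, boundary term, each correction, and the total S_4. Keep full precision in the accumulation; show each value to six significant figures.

∫_8^15 ln(x) dx evaluates to 16.9852.
½[f(8) + f(15)] = ½[2.07944 + 2.70805] = 2.39375.
Running total after boundary: 19.3790.
k=1: B_{2}/(2)! × [f^{(1)}(15) − f^{(1)}(8)] = 1/12 × (0.0666667 − 0.125000) = -0.00486111.
Partial sum through k=1: 19.3741.
k=2: B_{4}/(4)! × [f^{(3)}(15) − f^{(3)}(8)] = −1/720 × (0.000592593 − 0.00390625) = 4.60230e-06.
Partial sum through k=2: 19.3741.
k=3: B_{6}/(6)! × [f^{(5)}(15) − f^{(5)}(8)] = 1/30240 × (3.16049e-05 − 0.000732422) = -2.31752e-08.
Partial sum through k=3: 19.3741.
k=4: B_{8}/(8)! × [f^{(7)}(15) − f^{(7)}(8)] = −1/1209600 × (4.21399e-06 − 0.000343323) = 2.80348e-10.

S_4 ≈ 19.3741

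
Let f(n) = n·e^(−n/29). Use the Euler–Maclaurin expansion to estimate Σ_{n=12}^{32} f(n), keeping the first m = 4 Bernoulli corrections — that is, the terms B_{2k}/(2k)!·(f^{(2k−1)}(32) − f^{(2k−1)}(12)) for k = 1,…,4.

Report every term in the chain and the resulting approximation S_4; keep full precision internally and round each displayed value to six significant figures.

The integral term ∫_12^32 x·e^(−x/29) dx = 199.271.
Boundary: ½(f(12) + f(32)) = ½(7.93365 + 10.6152) = 9.27443.
Running total after boundary: 208.545.
Order-1 term: 1/12 · (-0.0343164 − 0.387563) = -0.0351567.
Partial sum through k=1: 208.510.
Order-2 term: −1/720 · (0.000748079 − 0.00203310) = 1.78476e-06.
Partial sum through k=2: 208.510.
Order-3 term: 1/30240 · (1.82754e-06 − 4.28700e-06) = -8.13314e-11.
Partial sum through k=3: 208.510.
Order-4 term: −1/1209600 · (3.28843e-09 − 7.32048e-09) = 3.33337e-15.

S_4 ≈ 208.510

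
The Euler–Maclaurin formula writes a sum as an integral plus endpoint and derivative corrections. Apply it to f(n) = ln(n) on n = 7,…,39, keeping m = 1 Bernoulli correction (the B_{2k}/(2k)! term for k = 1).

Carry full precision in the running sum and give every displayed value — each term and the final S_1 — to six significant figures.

∫_7^39 ln(x) dx evaluates to 97.2575.
Boundary: ½(f(7) + f(39)) = ½(1.94591 + 3.66356) = 2.80474.
So far: 100.062.
k=1: B_{2}/(2)! × [f^{(1)}(39) − f^{(1)}(7)] = 1/12 × (0.0256410 − 0.142857) = -0.00976801.

S_1 ≈ 100.053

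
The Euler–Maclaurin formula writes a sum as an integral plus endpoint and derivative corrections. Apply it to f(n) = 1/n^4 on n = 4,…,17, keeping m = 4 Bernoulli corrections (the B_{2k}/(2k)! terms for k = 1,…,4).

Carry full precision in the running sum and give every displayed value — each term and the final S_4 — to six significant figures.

S_4 ≈ 0.00741544

Integral: ∫_4^17 1/x^4 dx = 0.00514049.
½[f(4) + f(17)] = ½[0.00390625 + 1.19730e-05] = 0.00195911.
So far: 0.00709960.
Order-1 term: 1/12 · (-2.81719e-06 − (-0.00390625)) = 0.000325286.
After k=1: 0.00742488.
Order-2 term: −1/720 · (-2.92441e-07 − (-0.00732422)) = -1.01721e-05.
After k=2: 0.00741471.
Order-3 term: 1/30240 · (-5.66668e-08 − (-0.0256348)) = 8.47709e-07.
After k=3: 0.00741556.
Order-4 term: −1/1209600 · (-1.76471e-08 − (-0.144196)) = -1.19209e-07.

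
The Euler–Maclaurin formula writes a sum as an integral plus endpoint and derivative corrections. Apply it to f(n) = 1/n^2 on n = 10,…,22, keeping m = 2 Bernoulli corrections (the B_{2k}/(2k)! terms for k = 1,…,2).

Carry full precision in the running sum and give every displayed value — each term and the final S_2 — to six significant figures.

S_2 ≈ 0.0607292

The integral term ∫_10^22 1/x^2 dx = 0.0545455.
Boundary: ½(f(10) + f(22)) = ½(0.0100000 + 0.00206612) = 0.00603306.
So far: 0.0605785.
Correction k=1: B_{2}/2! · (f^{(1)}(22) − f^{(1)}(10)) = 1/12 · (-0.000187829 − (-0.00200000)) = 0.000151014.
After k=1: 0.0607295.
Correction k=2: B_{4}/4! · (f^{(3)}(22) − f^{(3)}(10)) = −1/720 · (-4.65691e-06 − (-0.000240000)) = -3.26865e-07.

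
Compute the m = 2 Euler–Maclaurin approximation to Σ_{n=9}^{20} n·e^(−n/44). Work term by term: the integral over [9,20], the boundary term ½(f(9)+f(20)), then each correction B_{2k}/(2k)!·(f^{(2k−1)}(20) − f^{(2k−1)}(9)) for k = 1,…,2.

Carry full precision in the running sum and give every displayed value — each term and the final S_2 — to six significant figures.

∫_9^20 x·e^(−x/44) dx evaluates to 113.204.
Boundary: ½(f(9) + f(20)) = ½(7.33516 + 12.6947) = 10.0149.
Running total after boundary: 123.218.
Order-1 term: 1/12 · (0.346220 − 0.648310) = -0.0251741.
After k=1: 123.193.
Order-2 term: −1/720 · (0.000834552 − 0.00117683) = 4.75388e-07.

S_2 ≈ 123.193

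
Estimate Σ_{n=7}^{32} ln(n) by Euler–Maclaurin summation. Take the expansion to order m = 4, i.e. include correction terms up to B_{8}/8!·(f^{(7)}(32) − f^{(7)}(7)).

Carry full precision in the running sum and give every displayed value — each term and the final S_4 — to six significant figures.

The integral term ∫_7^32 ln(x) dx = 72.2822.
Boundary: ½(f(7) + f(32)) = ½(1.94591 + 3.46574) = 2.70582.
Running total after boundary: 74.9880.
Order-1 term: 1/12 · (0.0312500 − 0.142857) = -0.00930060.
Running total after k=1: 74.9787.
Order-2 term: −1/720 · (6.10352e-05 − 0.00583090) = 8.01371e-06.
Running total after k=2: 74.9787.
Order-3 term: 1/30240 · (7.15256e-07 − 0.00142798) = -4.71978e-08.
Running total after k=3: 74.9787.
Order-4 term: −1/1209600 · (2.09548e-08 − 0.000874271) = 7.22760e-10.

S_4 ≈ 74.9787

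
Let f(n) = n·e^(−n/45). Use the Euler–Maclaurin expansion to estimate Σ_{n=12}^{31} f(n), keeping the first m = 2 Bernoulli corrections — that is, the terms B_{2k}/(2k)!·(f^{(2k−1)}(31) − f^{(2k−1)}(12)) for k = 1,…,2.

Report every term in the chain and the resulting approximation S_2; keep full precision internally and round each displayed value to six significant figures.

S_2 ≈ 259.654

The integral term ∫_12^31 x·e^(−x/45) dx = 247.309.
½[f(12) + f(31)] = ½[9.19114 + 15.5661] = 12.3786.
So far: 259.688.
k=1: B_{2}/(2)! × [f^{(1)}(31) − f^{(1)}(12)] = 1/12 × (0.156219 − 0.561681) = -0.0337885.
After k=1: 259.654.
k=2: B_{4}/(4)! × [f^{(3)}(31) − f^{(3)}(12)] = −1/720 × (0.000573080 − 0.00103385) = 6.39952e-07.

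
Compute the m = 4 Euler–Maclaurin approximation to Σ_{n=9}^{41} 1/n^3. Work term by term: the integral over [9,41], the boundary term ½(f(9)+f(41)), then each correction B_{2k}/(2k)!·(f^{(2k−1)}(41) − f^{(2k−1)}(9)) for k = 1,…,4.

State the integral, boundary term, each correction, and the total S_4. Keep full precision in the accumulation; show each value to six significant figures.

S_4 ≈ 0.00660638

The integral term ∫_9^41 1/x^3 dx = 0.00587540.
Boundary: ½(f(9) + f(41)) = ½(0.00137174 + 1.45094e-05) = 0.000693126.
Running total after boundary: 0.00656852.
k=1: B_{2}/(2)! × [f^{(1)}(41) − f^{(1)}(9)] = 1/12 × (-1.06166e-06 − (-0.000457247)) = 3.80155e-05.
Running total after k=1: 0.00660654.
k=2: B_{4}/(4)! × [f^{(3)}(41) − f^{(3)}(9)] = −1/720 × (-1.26313e-08 − (-0.000112901)) = -1.56789e-07.
Running total after k=2: 0.00660638.
k=3: B_{6}/(6)! × [f^{(5)}(41) − f^{(5)}(9)] = 1/30240 × (-3.15595e-10 − (-5.85410e-05)) = 1.93587e-09.
Running total after k=3: 0.00660638.
k=4: B_{8}/(8)! × [f^{(7)}(41) − f^{(7)}(9)] = −1/1209600 × (-1.35174e-11 − (-5.20365e-05)) = -4.30196e-11.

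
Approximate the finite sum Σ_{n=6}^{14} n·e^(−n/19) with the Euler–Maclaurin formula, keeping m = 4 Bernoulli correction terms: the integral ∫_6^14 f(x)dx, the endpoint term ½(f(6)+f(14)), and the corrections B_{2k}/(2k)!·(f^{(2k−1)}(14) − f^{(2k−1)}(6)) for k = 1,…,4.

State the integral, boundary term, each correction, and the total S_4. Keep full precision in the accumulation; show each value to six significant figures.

The integral term ∫_6^14 x·e^(−x/19) dx = 46.2795.
Endpoint term: (f(6) + f(14))/2 = (4.37528 + 6.70072)/2 = 5.53800.
Integral + boundary = 51.8175.
k=1: B_{2}/(2)! × [f^{(1)}(14) − f^{(1)}(6)] = 1/12 × (0.125953 − 0.498935) = -0.0310818.
After k=1: 51.7865.
k=2: B_{4}/(4)! × [f^{(3)}(14) − f^{(3)}(6)] = −1/720 × (0.00300055 − 0.00542205) = 3.36320e-06.
After k=2: 51.7865.
k=3: B_{6}/(6)! × [f^{(5)}(14) − f^{(5)}(6)] = 1/30240 × (1.56571e-05 − 2.62106e-05) = -3.48991e-10.
After k=3: 51.7865.
k=4: B_{8}/(8)! × [f^{(7)}(14) − f^{(7)}(6)] = −1/1209600 × (6.37185e-08 − 1.03606e-07) = 3.29754e-14.

S_4 ≈ 51.7865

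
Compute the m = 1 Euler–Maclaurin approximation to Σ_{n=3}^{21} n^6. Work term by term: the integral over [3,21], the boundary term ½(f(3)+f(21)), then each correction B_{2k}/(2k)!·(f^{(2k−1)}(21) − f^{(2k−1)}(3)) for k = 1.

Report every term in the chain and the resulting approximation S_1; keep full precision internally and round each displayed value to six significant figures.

The integral term ∫_3^21 x^6 dx = 2.57298e+08.
Endpoint term: (f(3) + f(21))/2 = (729.000 + 8.57661e+07)/2 = 4.28834e+07.
Integral + boundary = 3.00181e+08.
Correction k=1: B_{2}/2! · (f^{(1)}(21) − f^{(1)}(3)) = 1/12 · (2.45046e+07 − 1458.00) = 2.04193e+06.

S_1 ≈ 3.02223e+08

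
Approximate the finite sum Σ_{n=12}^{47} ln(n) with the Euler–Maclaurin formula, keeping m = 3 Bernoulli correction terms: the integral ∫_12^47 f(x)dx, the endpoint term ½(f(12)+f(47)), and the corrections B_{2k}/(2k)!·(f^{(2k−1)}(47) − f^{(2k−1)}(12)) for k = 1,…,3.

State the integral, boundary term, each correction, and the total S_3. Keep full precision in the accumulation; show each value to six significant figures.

S_3 ≈ 119.300

Integral: ∫_12^47 ln(x) dx = 116.138.
Endpoint term: (f(12) + f(47))/2 = (2.48491 + 3.85015)/2 = 3.16753.
Running total after boundary: 119.306.
Order-1 term: 1/12 · (0.0212766 − 0.0833333) = -0.00517139.
Running total after k=1: 119.300.
Order-2 term: −1/720 · (1.92636e-05 − 0.00115741) = 1.58076e-06.
Running total after k=2: 119.300.
Order-3 term: 1/30240 · (1.04646e-07 − 9.64506e-05) = -3.18604e-09.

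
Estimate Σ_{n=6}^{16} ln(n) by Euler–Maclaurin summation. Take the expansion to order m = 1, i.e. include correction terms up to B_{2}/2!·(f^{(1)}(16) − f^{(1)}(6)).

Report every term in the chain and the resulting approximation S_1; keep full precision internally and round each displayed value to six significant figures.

∫_6^16 ln(x) dx evaluates to 23.6109.
Boundary: ½(f(6) + f(16)) = ½(1.79176 + 2.77259) = 2.28217.
So far: 25.8930.
Correction k=1: B_{2}/2! · (f^{(1)}(16) − f^{(1)}(6)) = 1/12 · (0.0625000 − 0.166667) = -0.00868056.

S_1 ≈ 25.8844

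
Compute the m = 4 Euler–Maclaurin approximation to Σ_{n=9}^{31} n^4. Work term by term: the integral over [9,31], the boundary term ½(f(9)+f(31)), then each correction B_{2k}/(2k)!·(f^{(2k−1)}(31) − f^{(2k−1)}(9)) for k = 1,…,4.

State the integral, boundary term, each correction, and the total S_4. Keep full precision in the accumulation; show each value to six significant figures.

S_4 ≈ 6.18875e+06

∫_9^31 x^4 dx evaluates to 5.71402e+06.
½[f(9) + f(31)] = ½[6561.00 + 923521] = 465041.
So far: 6.17906e+06.
k=1: B_{2}/(2)! × [f^{(1)}(31) − f^{(1)}(9)] = 1/12 × (119164 − 2916.00) = 9687.33.
Partial sum through k=1: 6.18875e+06.
k=2: B_{4}/(4)! × [f^{(3)}(31) − f^{(3)}(9)] = −1/720 × (744.000 − 216.000) = -0.733333.
Partial sum through k=2: 6.18875e+06.
k=3: B_{6}/(6)! × [f^{(5)}(31) − f^{(5)}(9)] = 1/30240 × (0.00000 − 0.00000) = 0.00000.
Partial sum through k=3: 6.18875e+06.
k=4: B_{8}/(8)! × [f^{(7)}(31) − f^{(7)}(9)] = −1/1209600 × (0.00000 − 0.00000) = 0.00000.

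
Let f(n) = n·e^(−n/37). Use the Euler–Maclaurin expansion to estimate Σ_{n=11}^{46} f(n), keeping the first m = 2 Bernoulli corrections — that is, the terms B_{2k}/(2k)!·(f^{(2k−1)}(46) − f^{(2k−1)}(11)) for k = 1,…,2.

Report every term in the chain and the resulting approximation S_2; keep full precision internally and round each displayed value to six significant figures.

∫_11^46 x·e^(−x/37) dx evaluates to 433.433.
Endpoint term: (f(11) + f(46))/2 = (8.17105 + 13.2686)/2 = 10.7198.
Integral + boundary = 444.152.
Correction k=1: B_{2}/2! · (f^{(1)}(46) − f^{(1)}(11)) = 1/12 · (-0.0701628 − 0.521984) = -0.0493456.
After k=1: 444.103.
Correction k=2: B_{4}/4! · (f^{(3)}(46) − f^{(3)}(11)) = −1/720 · (0.000370147 − 0.00146649) = 1.52270e-06.

S_2 ≈ 444.103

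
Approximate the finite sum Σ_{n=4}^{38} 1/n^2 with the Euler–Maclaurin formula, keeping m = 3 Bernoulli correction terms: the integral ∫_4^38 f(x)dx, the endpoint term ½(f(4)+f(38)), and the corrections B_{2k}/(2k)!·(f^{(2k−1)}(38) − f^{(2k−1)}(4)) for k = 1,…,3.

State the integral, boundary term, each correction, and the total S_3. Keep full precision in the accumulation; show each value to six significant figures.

∫_4^38 1/x^2 dx evaluates to 0.223684.
Boundary: ½(f(4) + f(38)) = ½(0.0625000 + 0.000692521) = 0.0315963.
Integral + boundary = 0.255280.
Order-1 term: 1/12 · (-3.64485e-05 − (-0.0312500)) = 0.00260113.
Running total after k=1: 0.257882.
Order-2 term: −1/720 · (-3.02896e-07 − (-0.0234375)) = -3.25517e-05.
Running total after k=2: 0.257849.
Order-3 term: 1/30240 · (-6.29285e-09 − (-0.0439453)) = 1.45322e-06.

S_3 ≈ 0.257851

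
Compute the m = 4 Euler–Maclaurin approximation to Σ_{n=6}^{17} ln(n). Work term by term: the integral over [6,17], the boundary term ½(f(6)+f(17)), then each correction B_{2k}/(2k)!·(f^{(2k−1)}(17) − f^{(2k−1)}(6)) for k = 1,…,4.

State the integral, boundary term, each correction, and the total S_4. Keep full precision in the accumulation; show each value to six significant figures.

Integral: ∫_6^17 ln(x) dx = 26.4141.
Boundary: ½(f(6) + f(17)) = ½(1.79176 + 2.83321) = 2.31249.
Running total after boundary: 28.7266.
k=1: B_{2}/(2)! × [f^{(1)}(17) − f^{(1)}(6)] = 1/12 × (0.0588235 − 0.166667) = -0.00898693.
After k=1: 28.7176.
k=2: B_{4}/(4)! × [f^{(3)}(17) − f^{(3)}(6)] = −1/720 × (0.000407083 − 0.00925926) = 1.22947e-05.
After k=2: 28.7176.
k=3: B_{6}/(6)! × [f^{(5)}(17) − f^{(5)}(6)] = 1/30240 × (1.69031e-05 − 0.00308642) = -1.01505e-07.
After k=3: 28.7176.
k=4: B_{8}/(8)! × [f^{(7)}(17) − f^{(7)}(6)] = −1/1209600 × (1.75465e-06 − 0.00257202) = 2.12489e-09.

S_4 ≈ 28.7176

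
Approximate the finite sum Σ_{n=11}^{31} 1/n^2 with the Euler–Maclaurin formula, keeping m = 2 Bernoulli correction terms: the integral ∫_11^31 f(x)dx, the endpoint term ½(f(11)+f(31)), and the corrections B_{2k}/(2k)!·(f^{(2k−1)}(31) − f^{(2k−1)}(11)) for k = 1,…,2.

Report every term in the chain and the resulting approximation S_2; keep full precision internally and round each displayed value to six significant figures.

The integral term ∫_11^31 1/x^2 dx = 0.0586510.
Boundary: ½(f(11) + f(31)) = ½(0.00826446 + 0.00104058) = 0.00465252.
Integral + boundary = 0.0633035.
Correction k=1: B_{2}/2! · (f^{(1)}(31) − f^{(1)}(11)) = 1/12 · (-6.71344e-05 − (-0.00150263)) = 0.000119625.
Running total after k=1: 0.0634232.
Correction k=2: B_{4}/4! · (f^{(3)}(31) − f^{(3)}(11)) = −1/720 · (-8.38306e-07 − (-0.000149021)) = -2.05809e-07.

S_2 ≈ 0.0634230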